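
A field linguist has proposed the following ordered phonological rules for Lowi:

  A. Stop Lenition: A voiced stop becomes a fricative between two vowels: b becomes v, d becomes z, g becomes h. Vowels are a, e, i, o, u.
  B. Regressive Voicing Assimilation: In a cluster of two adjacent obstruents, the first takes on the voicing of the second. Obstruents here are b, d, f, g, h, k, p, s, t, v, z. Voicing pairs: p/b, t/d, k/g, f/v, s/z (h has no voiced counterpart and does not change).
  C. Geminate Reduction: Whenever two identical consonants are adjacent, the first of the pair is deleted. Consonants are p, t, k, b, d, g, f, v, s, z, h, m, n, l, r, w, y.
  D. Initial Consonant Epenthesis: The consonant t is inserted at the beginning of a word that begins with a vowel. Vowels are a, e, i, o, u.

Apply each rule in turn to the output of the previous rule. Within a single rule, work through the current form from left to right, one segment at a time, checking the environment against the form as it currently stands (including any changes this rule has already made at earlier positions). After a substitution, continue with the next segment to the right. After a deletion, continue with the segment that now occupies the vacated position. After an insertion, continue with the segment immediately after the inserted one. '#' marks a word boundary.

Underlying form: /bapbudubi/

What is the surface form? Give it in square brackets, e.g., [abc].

A Stop Lenition: [bapbudubi] → [bapbuzuvi]
B Regressive Voicing Assimilation: [bapbuzuvi] → [babbuzuvi]
C Geminate Reduction: [babbuzuvi] → [babuzuvi]
D Initial Consonant Epenthesis: no change — [babuzuvi]

[babuzuvi]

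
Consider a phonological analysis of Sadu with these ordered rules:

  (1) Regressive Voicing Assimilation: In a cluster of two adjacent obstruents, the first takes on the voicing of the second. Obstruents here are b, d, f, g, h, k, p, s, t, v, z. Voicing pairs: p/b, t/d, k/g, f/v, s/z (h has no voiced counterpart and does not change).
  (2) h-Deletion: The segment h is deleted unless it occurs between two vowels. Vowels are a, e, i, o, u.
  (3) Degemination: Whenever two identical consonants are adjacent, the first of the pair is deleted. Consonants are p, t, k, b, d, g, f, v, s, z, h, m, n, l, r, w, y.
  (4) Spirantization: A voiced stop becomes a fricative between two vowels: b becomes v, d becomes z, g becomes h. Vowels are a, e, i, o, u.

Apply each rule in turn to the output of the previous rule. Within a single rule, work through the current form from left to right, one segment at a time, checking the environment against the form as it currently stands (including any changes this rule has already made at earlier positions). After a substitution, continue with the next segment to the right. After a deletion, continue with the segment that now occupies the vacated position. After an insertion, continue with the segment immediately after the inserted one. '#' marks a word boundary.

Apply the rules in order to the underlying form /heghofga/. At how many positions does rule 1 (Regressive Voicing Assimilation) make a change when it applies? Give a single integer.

(1) Regressive Voicing Assimilation: [heghofga] → [hekhovga]
(2) h-Deletion: [hekhovga] → [ekovga]
(3) Degemination: no change — [ekovga]
(4) Spirantization: no change — [ekovga]
Rule 1 changed 2 position(s).

2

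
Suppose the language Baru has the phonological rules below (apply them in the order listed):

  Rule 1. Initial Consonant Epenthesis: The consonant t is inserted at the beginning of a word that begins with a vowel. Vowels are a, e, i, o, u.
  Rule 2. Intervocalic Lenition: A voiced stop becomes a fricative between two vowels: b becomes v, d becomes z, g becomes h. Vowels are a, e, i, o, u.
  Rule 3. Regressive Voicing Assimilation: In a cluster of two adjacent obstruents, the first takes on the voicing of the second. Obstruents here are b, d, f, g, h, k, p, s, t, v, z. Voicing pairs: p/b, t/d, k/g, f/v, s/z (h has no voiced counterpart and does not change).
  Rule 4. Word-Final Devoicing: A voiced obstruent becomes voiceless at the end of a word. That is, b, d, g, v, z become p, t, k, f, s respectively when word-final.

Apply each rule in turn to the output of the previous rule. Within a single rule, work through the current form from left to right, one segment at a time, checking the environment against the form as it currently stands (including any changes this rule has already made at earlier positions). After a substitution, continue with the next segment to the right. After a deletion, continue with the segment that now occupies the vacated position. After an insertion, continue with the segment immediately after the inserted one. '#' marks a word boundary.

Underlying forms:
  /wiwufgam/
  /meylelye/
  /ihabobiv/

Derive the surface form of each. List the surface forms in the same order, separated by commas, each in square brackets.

/wiwufgam/:
  Rule 1 Initial Consonant Epenthesis: no change — [wiwufgam]
  Rule 2 Intervocalic Lenition: no change — [wiwufgam]
  Rule 3 Regressive Voicing Assimilation: [wiwufgam] → [wiwuvgam]
  Rule 4 Word-Final Devoicing: no change — [wiwuvgam]
/meylelye/:
  Rule 1 Initial Consonant Epenthesis: no change — [meylelye]
  Rule 2 Intervocalic Lenition: no change — [meylelye]
  Rule 3 Regressive Voicing Assimilation: no change — [meylelye]
  Rule 4 Word-Final Devoicing: no change — [meylelye]
/ihabobiv/:
  Rule 1 Initial Consonant Epenthesis: [ihabobiv] → [tihabobiv]
  Rule 2 Intervocalic Lenition: [tihabobiv] → [tihavoviv]
  Rule 3 Regressive Voicing Assimilation: no change — [tihavoviv]
  Rule 4 Word-Final Devoicing: [tihavoviv] → [tihavovif]

[wiwuvgam], [meylelye], [tihavovif]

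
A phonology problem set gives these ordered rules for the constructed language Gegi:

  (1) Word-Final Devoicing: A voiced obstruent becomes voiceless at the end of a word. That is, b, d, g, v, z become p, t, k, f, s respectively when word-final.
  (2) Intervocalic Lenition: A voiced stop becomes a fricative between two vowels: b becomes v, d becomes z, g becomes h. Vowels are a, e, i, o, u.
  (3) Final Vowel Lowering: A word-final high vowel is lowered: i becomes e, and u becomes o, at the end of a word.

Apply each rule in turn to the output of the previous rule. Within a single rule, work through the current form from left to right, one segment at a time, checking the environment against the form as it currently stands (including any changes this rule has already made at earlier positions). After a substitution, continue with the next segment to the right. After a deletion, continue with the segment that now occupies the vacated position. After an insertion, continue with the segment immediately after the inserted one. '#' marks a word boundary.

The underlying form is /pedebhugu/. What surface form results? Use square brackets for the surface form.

(1) Word-Final Devoicing: no change — [pedebhugu]
(2) Intervocalic Lenition: [pedebhugu] → [pezebhuhu]
(3) Final Vowel Lowering: [pezebhuhu] → [pezebhuho]

[pezebhuho]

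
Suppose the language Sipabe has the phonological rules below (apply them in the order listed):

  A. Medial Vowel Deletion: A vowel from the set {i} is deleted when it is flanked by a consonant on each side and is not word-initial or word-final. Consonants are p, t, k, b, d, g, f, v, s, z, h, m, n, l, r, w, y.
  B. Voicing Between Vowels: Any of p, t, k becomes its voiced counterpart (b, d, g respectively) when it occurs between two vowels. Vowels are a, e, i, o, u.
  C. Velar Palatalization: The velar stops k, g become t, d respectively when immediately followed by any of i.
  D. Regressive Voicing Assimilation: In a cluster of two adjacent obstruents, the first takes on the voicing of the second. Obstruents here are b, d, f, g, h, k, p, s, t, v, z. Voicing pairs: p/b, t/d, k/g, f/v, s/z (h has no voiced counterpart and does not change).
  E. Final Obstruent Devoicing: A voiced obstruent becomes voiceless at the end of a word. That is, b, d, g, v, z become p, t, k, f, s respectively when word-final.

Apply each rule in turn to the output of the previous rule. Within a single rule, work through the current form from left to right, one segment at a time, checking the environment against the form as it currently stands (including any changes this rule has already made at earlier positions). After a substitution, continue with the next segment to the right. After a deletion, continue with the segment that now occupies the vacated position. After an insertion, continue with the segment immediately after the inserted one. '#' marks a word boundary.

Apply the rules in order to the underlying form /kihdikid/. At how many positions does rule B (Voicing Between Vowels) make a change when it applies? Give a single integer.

A Medial Vowel Deletion: [kihdikid] → [khdkd]
B Voicing Between Vowels: no change — [khdkd]
C Velar Palatalization: no change — [khdkd]
D Regressive Voicing Assimilation: [khdkd] → [khtgd]
E Final Obstruent Devoicing: [khtgd] → [khtgt]
Rule B changed 0 position(s).

0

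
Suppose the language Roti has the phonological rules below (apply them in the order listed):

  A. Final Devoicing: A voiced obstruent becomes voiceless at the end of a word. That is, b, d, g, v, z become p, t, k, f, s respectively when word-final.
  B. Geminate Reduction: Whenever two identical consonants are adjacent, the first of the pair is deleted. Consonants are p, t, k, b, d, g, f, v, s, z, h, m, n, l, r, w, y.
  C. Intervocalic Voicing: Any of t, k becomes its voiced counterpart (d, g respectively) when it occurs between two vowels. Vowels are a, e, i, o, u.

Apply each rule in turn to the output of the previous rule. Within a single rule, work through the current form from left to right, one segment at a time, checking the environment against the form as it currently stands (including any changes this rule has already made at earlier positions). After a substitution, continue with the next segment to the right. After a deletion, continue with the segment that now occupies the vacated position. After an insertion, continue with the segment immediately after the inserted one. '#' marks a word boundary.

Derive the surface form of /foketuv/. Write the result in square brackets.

[fogeduf]

A Final Devoicing: [foketuv] → [foketuf]
B Geminate Reduction: no change — [foketuf]
C Intervocalic Voicing: [foketuf] → [fogeduf]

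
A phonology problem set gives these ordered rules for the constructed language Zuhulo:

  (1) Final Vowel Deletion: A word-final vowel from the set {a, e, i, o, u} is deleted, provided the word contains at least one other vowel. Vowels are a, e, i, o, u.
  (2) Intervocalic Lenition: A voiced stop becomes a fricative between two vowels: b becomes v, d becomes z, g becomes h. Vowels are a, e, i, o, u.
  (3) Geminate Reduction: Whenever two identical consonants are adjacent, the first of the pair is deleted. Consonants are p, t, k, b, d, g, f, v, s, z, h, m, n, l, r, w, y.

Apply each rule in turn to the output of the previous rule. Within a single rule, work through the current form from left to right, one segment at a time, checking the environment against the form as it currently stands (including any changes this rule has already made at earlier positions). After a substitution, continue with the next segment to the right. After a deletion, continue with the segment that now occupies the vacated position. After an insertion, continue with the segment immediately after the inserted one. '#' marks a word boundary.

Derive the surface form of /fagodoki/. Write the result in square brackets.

[fahozok]

(1) Final Vowel Deletion: [fagodoki] → [fagodok]
(2) Intervocalic Lenition: [fagodok] → [fahozok]
(3) Geminate Reduction: no change — [fahozok]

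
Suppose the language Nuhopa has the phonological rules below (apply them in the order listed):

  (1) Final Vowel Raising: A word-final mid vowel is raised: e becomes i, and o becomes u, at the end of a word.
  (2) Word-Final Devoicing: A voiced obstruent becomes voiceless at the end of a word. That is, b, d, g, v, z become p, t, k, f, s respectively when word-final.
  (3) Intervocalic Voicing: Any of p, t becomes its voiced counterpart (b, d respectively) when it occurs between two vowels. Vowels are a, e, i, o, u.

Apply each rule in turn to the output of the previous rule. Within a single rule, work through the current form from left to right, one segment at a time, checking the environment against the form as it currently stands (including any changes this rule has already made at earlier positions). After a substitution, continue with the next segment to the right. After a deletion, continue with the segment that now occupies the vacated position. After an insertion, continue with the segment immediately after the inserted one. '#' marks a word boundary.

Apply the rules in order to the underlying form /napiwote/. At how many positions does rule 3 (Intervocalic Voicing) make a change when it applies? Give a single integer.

2

(1) Final Vowel Raising: [napiwote] → [napiwoti]
(2) Word-Final Devoicing: no change — [napiwoti]
(3) Intervocalic Voicing: [napiwoti] → [nabiwodi]
Rule 3 changed 2 position(s).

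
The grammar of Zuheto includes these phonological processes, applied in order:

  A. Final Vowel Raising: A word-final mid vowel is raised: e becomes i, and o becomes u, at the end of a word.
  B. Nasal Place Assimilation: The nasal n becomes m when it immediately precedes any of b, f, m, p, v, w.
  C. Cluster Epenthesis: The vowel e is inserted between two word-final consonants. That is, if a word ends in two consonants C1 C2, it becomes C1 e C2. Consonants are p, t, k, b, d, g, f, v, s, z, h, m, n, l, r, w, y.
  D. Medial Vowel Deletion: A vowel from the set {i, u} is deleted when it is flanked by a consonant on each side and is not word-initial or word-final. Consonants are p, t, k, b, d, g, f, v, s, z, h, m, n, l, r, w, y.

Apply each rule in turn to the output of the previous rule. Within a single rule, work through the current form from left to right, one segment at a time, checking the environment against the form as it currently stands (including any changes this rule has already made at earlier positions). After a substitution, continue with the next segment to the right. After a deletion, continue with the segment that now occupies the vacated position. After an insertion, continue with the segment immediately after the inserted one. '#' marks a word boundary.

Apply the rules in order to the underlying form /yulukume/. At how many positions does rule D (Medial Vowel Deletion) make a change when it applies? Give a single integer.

A Final Vowel Raising: [yulukume] → [yulukumi]
B Nasal Place Assimilation: no change — [yulukumi]
C Cluster Epenthesis: no change — [yulukumi]
D Medial Vowel Deletion: [yulukumi] → [ylkmi]
Rule D changed 3 position(s).

3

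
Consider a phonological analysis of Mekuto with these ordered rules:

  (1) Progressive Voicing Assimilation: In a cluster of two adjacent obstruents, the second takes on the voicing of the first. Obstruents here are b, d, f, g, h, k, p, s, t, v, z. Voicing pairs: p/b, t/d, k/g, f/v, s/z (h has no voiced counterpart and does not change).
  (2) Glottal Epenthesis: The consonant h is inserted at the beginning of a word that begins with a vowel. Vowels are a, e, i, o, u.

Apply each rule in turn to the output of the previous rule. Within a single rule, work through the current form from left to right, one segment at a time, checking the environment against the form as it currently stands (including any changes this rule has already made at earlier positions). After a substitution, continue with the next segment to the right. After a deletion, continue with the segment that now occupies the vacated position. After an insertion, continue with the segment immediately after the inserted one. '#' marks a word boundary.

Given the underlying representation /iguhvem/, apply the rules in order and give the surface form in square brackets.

[higuhfem]

(1) Progressive Voicing Assimilation: [iguhvem] → [iguhfem]
(2) Glottal Epenthesis: [iguhfem] → [higuhfem]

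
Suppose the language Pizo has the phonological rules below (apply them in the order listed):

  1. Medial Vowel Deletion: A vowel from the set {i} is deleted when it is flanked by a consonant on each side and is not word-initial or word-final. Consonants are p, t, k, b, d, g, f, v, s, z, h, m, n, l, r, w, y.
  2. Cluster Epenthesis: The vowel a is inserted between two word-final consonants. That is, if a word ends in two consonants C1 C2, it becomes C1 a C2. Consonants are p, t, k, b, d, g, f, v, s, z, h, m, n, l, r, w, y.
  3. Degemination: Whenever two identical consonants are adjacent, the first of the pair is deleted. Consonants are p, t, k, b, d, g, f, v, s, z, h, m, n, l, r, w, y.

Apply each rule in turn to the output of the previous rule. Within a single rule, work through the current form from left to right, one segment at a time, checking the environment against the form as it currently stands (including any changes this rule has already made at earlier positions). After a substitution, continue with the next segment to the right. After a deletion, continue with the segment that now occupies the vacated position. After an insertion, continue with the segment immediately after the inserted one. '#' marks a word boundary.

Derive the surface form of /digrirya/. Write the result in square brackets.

1 Medial Vowel Deletion: [digrirya] → [dgrrya]
2 Cluster Epenthesis: no change — [dgrrya]
3 Degemination: [dgrrya] → [dgrya]

[dgrya]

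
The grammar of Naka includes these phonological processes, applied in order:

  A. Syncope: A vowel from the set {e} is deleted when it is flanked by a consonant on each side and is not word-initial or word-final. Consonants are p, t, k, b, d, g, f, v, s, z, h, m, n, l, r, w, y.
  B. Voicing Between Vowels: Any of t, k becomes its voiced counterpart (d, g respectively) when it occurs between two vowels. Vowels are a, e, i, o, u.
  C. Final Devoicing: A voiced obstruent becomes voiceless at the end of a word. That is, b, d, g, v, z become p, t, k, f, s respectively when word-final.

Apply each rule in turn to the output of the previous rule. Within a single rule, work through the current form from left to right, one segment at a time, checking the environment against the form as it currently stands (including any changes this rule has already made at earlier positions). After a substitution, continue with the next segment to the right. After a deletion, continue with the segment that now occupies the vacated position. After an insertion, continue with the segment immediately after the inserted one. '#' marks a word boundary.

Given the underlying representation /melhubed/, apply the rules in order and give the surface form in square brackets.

A Syncope: [melhubed] → [mlhubd]
B Voicing Between Vowels: no change — [mlhubd]
C Final Devoicing: [mlhubd] → [mlhubt]

[mlhubt]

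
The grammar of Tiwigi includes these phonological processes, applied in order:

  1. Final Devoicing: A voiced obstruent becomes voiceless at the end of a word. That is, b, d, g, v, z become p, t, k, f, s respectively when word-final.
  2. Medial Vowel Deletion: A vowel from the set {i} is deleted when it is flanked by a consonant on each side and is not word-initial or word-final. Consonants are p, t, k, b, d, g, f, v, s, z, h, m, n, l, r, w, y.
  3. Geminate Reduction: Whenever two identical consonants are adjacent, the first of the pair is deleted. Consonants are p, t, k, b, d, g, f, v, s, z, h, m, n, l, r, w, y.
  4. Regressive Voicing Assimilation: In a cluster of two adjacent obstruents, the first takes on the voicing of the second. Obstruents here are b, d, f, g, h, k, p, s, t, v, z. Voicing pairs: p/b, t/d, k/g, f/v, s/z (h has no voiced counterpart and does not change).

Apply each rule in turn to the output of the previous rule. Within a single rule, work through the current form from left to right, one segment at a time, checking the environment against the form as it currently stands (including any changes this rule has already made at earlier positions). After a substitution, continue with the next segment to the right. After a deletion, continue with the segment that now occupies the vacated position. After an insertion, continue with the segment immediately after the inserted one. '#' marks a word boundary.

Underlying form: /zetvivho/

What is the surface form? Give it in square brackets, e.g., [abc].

[zedfho]

1 Final Devoicing: no change — [zetvivho]
2 Medial Vowel Deletion: [zetvivho] → [zetvvho]
3 Geminate Reduction: [zetvvho] → [zetvho]
4 Regressive Voicing Assimilation: [zetvho] → [zedfho]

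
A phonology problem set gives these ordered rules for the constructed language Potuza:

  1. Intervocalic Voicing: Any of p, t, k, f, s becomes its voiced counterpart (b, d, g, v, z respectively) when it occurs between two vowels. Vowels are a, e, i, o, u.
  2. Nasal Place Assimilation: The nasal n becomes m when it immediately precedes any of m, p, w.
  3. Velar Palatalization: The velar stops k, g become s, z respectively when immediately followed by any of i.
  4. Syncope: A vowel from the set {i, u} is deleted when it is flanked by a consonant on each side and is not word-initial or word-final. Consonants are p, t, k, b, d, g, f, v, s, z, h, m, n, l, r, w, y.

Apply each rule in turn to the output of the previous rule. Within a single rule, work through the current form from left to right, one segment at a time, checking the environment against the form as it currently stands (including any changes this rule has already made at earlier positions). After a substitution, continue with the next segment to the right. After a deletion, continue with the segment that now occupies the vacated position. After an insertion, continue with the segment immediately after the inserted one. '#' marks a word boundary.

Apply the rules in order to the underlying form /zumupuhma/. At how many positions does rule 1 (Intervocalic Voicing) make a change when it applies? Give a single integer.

1

1 Intervocalic Voicing: [zumupuhma] → [zumubuhma]
2 Nasal Place Assimilation: no change — [zumubuhma]
3 Velar Palatalization: no change — [zumubuhma]
4 Syncope: [zumubuhma] → [zmbhma]
Rule 1 changed 1 position(s).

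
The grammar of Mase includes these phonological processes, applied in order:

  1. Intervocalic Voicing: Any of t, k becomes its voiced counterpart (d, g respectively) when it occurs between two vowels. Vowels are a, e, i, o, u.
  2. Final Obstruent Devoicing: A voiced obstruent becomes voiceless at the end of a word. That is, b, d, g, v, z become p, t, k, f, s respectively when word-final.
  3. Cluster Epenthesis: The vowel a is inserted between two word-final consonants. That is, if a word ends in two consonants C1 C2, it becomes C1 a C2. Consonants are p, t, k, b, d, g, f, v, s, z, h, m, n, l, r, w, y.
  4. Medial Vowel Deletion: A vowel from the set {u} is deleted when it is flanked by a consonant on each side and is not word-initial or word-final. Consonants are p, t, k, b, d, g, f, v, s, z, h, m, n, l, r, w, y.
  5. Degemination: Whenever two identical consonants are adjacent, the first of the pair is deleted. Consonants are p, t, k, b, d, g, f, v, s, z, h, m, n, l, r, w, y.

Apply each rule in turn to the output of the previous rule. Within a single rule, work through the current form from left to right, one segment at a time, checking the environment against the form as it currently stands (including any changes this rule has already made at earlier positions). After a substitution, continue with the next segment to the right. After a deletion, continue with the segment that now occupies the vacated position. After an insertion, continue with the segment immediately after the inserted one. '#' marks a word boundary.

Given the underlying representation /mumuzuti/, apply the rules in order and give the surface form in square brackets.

1 Intervocalic Voicing: [mumuzuti] → [mumuzudi]
2 Final Obstruent Devoicing: no change — [mumuzudi]
3 Cluster Epenthesis: no change — [mumuzudi]
4 Medial Vowel Deletion: [mumuzudi] → [mmzdi]
5 Degemination: [mmzdi] → [mzdi]

[mzdi]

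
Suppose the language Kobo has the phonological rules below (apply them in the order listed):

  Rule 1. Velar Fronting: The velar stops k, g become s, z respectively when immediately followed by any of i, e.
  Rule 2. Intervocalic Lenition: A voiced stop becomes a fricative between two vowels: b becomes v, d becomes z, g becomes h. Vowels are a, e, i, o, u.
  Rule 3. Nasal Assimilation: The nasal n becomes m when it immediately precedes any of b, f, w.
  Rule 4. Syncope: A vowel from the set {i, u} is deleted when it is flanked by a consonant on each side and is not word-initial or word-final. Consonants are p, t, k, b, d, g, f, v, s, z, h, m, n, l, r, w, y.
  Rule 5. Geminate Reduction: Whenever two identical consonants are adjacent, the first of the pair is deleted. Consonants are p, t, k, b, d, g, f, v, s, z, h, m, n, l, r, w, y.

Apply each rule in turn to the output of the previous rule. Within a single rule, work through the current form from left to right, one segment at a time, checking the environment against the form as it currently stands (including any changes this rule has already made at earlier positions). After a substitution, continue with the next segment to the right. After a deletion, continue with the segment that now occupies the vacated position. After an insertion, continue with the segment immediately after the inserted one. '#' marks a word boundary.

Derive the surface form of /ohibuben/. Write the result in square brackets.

[ohven]

Rule 1 Velar Fronting: no change — [ohibuben]
Rule 2 Intervocalic Lenition: [ohibuben] → [ohivuven]
Rule 3 Nasal Assimilation: no change — [ohivuven]
Rule 4 Syncope: [ohivuven] → [ohvven]
Rule 5 Geminate Reduction: [ohvven] → [ohven]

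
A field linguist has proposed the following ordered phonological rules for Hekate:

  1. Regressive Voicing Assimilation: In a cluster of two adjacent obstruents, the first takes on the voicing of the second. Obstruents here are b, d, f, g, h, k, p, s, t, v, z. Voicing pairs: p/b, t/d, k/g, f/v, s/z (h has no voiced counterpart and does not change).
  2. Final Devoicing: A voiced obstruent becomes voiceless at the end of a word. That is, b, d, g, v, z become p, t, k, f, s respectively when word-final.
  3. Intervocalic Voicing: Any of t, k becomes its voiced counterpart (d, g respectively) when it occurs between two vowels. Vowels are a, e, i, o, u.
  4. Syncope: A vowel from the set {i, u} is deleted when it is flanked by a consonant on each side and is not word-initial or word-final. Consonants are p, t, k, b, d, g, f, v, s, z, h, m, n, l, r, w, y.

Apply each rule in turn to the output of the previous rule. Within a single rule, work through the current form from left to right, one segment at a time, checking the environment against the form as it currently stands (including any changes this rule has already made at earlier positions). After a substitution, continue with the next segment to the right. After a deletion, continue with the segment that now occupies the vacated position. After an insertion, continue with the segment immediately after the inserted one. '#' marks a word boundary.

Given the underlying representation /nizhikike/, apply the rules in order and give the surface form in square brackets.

1 Regressive Voicing Assimilation: [nizhikike] → [nishikike]
2 Final Devoicing: no change — [nishikike]
3 Intervocalic Voicing: [nishikike] → [nishigige]
4 Syncope: [nishigige] → [nshgge]

[nshgge]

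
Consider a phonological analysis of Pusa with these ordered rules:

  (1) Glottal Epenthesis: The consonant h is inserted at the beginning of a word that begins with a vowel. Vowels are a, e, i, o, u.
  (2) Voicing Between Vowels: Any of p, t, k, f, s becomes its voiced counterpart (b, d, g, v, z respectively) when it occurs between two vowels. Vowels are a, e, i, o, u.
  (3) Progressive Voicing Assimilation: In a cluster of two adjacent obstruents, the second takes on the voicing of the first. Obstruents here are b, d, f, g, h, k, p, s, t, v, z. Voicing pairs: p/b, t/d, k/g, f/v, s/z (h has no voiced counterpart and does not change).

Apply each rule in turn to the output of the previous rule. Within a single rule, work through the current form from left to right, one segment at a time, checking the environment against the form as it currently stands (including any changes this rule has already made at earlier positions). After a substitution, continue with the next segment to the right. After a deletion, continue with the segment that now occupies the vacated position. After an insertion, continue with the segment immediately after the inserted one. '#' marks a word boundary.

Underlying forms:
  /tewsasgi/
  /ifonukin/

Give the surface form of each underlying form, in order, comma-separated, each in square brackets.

[tewsaski], [hivonugin]

/tewsasgi/:
  (1) Glottal Epenthesis: no change — [tewsasgi]
  (2) Voicing Between Vowels: no change — [tewsasgi]
  (3) Progressive Voicing Assimilation: [tewsasgi] → [tewsaski]
/ifonukin/:
  (1) Glottal Epenthesis: [ifonukin] → [hifonukin]
  (2) Voicing Between Vowels: [hifonukin] → [hivonugin]
  (3) Progressive Voicing Assimilation: no change — [hivonugin]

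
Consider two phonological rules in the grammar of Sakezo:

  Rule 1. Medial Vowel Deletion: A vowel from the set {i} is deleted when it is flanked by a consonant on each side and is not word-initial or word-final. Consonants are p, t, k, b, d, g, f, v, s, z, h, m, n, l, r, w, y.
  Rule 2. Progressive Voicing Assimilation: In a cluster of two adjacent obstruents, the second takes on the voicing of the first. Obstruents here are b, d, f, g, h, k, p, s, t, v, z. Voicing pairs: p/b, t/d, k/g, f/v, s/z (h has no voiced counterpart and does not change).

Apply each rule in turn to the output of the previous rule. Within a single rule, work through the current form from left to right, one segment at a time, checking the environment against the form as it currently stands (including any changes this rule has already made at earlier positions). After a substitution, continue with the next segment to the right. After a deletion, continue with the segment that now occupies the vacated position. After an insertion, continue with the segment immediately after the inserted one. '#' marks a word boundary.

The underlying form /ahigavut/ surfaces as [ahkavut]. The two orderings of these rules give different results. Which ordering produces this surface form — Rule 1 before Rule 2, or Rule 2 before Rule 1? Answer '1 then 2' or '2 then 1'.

1 then 2

Order 1 then 2:
  1 Medial Vowel Deletion: [ahigavut] → [ahgavut]
  2 Progressive Voicing Assimilation: [ahgavut] → [ahkavut]
  result: [ahkavut]
Order 2 then 1:
  2 Progressive Voicing Assimilation: no change — [ahigavut]
  1 Medial Vowel Deletion: [ahigavut] → [ahgavut]
  result: [ahgavut]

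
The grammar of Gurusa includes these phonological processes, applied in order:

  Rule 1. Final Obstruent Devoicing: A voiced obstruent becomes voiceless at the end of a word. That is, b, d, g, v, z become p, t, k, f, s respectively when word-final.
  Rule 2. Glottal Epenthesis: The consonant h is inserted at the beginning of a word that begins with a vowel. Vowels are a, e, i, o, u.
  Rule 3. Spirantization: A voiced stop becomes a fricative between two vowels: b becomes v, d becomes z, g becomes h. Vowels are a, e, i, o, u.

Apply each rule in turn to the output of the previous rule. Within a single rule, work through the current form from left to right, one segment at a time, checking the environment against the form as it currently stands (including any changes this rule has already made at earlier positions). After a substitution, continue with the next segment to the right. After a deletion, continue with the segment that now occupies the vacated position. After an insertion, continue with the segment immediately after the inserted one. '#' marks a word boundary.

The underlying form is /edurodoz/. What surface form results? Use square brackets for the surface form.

[hezurozos]

Rule 1 Final Obstruent Devoicing: [edurodoz] → [edurodos]
Rule 2 Glottal Epenthesis: [edurodos] → [hedurodos]
Rule 3 Spirantization: [hedurodos] → [hezurozos]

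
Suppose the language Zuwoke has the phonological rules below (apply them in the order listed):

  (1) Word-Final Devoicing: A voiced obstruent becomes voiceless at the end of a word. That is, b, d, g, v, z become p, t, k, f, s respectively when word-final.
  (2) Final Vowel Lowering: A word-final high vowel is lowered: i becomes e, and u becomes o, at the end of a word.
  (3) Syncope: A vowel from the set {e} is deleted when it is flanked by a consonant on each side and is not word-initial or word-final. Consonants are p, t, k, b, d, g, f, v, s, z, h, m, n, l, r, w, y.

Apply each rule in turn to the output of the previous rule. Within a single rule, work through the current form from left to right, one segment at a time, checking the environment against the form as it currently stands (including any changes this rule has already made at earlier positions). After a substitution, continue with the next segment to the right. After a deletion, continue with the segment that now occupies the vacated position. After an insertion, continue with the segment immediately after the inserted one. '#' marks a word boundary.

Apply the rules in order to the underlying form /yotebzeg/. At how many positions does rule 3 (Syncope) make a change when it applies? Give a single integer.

2

(1) Word-Final Devoicing: [yotebzeg] → [yotebzek]
(2) Final Vowel Lowering: no change — [yotebzek]
(3) Syncope: [yotebzek] → [yotbzk]
Rule 3 changed 2 position(s).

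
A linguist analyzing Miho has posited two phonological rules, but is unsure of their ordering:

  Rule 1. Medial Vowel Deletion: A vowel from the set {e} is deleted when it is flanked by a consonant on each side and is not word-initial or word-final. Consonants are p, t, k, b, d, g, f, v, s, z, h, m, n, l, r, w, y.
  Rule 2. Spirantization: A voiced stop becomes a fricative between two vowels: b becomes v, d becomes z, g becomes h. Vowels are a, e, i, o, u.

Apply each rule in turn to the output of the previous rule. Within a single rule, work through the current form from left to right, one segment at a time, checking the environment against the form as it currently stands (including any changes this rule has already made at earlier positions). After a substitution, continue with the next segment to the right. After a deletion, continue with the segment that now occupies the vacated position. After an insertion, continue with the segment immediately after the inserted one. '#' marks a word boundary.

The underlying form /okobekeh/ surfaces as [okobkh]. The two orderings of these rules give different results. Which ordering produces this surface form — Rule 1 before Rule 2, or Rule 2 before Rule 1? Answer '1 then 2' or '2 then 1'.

Order 1 then 2:
  1 Medial Vowel Deletion: [okobekeh] → [okobkh]
  2 Spirantization: no change — [okobkh]
  result: [okobkh]
Order 2 then 1:
  2 Spirantization: [okobekeh] → [okovekeh]
  1 Medial Vowel Deletion: [okovekeh] → [okovkh]
  result: [okovkh]

1 then 2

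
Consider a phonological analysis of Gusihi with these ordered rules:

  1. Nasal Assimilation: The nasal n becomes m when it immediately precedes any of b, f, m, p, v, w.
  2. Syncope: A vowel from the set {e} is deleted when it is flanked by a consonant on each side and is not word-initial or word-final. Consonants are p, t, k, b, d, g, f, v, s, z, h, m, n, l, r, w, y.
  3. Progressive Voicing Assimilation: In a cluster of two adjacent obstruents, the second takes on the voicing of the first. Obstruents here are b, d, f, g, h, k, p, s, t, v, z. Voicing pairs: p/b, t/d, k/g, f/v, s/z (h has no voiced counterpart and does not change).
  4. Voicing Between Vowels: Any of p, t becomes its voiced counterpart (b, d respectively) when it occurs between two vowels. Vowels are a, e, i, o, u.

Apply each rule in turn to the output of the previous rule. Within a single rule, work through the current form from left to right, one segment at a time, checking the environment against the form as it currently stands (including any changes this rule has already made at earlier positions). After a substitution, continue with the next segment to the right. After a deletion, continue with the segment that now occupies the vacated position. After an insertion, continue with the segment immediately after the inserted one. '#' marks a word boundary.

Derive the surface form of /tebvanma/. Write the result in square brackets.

[tpfamma]

1 Nasal Assimilation: [tebvanma] → [tebvamma]
2 Syncope: [tebvamma] → [tbvamma]
3 Progressive Voicing Assimilation: [tbvamma] → [tpfamma]
4 Voicing Between Vowels: no change — [tpfamma]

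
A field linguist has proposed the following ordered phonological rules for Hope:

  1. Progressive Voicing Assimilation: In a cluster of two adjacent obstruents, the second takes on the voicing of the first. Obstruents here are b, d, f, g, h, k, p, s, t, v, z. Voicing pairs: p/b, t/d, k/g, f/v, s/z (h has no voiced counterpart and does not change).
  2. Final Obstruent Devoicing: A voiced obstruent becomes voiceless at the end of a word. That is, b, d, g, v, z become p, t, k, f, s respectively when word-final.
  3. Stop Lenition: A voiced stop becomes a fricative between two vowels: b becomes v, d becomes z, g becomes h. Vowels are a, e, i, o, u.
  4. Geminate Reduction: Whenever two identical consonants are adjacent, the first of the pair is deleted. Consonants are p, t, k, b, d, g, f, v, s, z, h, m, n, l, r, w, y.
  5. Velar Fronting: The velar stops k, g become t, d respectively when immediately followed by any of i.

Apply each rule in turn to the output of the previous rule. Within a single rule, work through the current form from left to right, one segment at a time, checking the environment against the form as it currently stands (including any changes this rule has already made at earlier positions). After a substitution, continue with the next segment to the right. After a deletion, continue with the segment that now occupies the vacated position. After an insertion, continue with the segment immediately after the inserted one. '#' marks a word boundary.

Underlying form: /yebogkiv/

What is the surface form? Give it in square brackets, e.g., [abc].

[yevodif]

1 Progressive Voicing Assimilation: [yebogkiv] → [yeboggiv]
2 Final Obstruent Devoicing: [yeboggiv] → [yeboggif]
3 Stop Lenition: [yeboggif] → [yevoggif]
4 Geminate Reduction: [yevoggif] → [yevogif]
5 Velar Fronting: [yevogif] → [yevodif]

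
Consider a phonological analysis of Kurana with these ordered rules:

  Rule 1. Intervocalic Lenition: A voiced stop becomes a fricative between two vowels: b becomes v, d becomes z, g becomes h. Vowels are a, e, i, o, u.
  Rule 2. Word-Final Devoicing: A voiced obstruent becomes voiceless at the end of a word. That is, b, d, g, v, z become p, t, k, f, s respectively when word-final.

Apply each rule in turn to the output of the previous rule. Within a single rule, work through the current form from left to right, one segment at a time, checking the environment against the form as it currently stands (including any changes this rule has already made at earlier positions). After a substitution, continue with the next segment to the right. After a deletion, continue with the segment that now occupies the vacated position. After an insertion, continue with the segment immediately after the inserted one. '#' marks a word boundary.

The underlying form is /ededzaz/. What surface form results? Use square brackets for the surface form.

Rule 1 Intervocalic Lenition: [ededzaz] → [ezedzaz]
Rule 2 Word-Final Devoicing: [ezedzaz] → [ezedzas]

[ezedzas]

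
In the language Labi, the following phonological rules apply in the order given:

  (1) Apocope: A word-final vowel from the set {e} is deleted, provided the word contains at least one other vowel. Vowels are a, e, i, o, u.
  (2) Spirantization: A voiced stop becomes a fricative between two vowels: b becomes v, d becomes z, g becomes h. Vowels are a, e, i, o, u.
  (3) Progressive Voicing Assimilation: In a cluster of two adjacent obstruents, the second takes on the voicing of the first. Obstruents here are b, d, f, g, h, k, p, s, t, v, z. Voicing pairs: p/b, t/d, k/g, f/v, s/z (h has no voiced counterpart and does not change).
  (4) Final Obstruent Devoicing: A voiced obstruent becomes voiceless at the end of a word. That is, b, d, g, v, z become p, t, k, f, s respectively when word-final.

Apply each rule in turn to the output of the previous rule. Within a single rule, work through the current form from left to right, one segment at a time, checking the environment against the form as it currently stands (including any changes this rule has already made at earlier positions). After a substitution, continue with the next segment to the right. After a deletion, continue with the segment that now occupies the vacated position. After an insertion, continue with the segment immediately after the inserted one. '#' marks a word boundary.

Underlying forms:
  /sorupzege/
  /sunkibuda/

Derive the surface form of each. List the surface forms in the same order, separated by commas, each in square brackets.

/sorupzege/:
  (1) Apocope: [sorupzege] → [sorupzeg]
  (2) Spirantization: no change — [sorupzeg]
  (3) Progressive Voicing Assimilation: [sorupzeg] → [sorupseg]
  (4) Final Obstruent Devoicing: [sorupseg] → [sorupsek]
/sunkibuda/:
  (1) Apocope: no change — [sunkibuda]
  (2) Spirantization: [sunkibuda] → [sunkivuza]
  (3) Progressive Voicing Assimilation: no change — [sunkivuza]
  (4) Final Obstruent Devoicing: no change — [sunkivuza]

[sorupsek], [sunkivuza]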